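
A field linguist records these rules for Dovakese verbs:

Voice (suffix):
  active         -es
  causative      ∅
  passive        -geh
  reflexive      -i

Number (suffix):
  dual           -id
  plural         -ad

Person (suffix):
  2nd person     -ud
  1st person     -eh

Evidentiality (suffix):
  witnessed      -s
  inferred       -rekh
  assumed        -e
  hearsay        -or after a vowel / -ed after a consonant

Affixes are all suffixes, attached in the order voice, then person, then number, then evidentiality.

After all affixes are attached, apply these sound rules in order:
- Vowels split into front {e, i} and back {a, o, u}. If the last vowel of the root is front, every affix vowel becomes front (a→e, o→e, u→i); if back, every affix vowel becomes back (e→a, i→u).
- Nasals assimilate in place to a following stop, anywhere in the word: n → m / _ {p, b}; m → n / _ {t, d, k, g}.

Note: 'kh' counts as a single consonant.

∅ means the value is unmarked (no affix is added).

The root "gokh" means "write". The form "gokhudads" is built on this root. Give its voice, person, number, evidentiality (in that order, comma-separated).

Segment: gokh-ud-ad-s.
voice: ∅ → causative.
person: -ud → 2nd person.
number: -ad → plural.
evidentiality: -s → witnessed.

causative, 2nd person, plural, witnessed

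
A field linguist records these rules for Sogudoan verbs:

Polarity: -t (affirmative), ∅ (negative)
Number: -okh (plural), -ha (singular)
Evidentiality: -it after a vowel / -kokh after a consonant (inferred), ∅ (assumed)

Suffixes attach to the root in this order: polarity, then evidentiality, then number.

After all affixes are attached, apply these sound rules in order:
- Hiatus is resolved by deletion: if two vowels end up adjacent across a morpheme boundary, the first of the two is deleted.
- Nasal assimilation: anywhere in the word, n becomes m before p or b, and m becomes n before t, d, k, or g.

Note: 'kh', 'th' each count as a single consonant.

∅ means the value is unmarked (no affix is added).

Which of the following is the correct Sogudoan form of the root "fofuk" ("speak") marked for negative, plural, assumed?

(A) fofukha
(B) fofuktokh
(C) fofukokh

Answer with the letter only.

C

polarity = negative: zero marking, form stays fofuk.
evidentiality = assumed: zero marking, form stays fofuk.
Attach number plural -okh → fofukokh.
Vowel deletion: no change.
Nasal assimilation: no change.
So the correct form is fofukokh, option (C).
(B) fofuktokh is wrong: it uses affirmative instead of negative for polarity.
(A) fofukha is wrong: it uses singular instead of plural for number.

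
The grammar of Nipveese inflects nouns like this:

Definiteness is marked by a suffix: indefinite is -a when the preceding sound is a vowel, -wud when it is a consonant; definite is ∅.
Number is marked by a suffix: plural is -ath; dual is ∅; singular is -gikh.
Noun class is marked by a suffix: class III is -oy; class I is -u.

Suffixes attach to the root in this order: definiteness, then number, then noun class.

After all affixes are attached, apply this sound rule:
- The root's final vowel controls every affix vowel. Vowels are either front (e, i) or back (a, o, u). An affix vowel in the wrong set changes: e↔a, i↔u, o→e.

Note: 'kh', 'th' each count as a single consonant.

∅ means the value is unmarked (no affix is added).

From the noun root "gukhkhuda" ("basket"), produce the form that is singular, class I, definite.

gukhkhudagukhu

definiteness = definite: zero marking, form stays gukhkhuda.
Attach number singular -gikh → gukhkhudagikh.
Attach noun class class I -u → gukhkhudagikhu.
Apply vowel harmony: gukhkhudagikhu → gukhkhudagukhu.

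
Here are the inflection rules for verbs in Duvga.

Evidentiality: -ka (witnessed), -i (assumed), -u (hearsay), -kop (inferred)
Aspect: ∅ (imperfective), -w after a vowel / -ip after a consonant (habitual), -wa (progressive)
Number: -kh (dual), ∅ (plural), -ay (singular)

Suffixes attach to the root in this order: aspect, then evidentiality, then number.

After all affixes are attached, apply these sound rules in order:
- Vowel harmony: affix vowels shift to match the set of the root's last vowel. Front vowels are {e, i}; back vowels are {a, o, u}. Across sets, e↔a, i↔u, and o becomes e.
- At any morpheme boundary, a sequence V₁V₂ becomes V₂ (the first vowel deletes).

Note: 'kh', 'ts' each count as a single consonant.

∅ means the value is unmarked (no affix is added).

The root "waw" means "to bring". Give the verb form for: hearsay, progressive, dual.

wawwukh

Attach aspect progressive -wa → wawwa.
Attach evidentiality hearsay -u → wawwau.
Attach number dual -kh → wawwaukh.
Vowel harmony: no change.
Apply vowel deletion: wawwaukh → wawwukh.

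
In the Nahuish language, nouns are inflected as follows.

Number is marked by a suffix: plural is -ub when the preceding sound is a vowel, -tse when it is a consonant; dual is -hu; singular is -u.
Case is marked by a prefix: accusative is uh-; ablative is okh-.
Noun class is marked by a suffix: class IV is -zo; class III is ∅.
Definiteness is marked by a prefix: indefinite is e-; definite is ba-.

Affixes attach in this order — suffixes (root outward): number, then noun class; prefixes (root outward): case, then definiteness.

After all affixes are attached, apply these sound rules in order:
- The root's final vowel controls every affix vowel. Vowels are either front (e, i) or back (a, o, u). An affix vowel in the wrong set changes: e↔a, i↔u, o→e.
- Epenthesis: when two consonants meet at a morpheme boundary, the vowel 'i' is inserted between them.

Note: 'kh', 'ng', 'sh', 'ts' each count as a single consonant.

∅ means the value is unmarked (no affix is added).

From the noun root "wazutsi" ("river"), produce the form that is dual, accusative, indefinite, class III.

Attach case accusative uh- → uhwazutsi.
Attach definiteness indefinite e- → euhwazutsi.
Attach number dual -hu → euhwazutsihu.
noun class = class III: zero marking, form stays euhwazutsihu.
Apply vowel harmony: euhwazutsihu → eihwazutsihi.
Apply epenthesis: eihwazutsihi → eihiwazutsihi.

eihiwazutsihi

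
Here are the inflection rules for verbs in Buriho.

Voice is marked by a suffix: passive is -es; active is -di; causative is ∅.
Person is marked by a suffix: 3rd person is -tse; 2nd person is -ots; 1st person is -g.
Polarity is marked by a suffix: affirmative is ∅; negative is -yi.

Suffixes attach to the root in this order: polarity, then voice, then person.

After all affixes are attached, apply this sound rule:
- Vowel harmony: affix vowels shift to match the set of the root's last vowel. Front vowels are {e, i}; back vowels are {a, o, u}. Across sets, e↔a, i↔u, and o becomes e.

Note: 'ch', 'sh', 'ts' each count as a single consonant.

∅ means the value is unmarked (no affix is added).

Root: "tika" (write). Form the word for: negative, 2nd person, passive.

tikayuasots

Attach polarity negative -yi → tikayi.
Attach voice passive -es → tikayies.
Attach person 2nd person -ots → tikayiesots.
Apply vowel harmony: tikayiesots → tikayuasots.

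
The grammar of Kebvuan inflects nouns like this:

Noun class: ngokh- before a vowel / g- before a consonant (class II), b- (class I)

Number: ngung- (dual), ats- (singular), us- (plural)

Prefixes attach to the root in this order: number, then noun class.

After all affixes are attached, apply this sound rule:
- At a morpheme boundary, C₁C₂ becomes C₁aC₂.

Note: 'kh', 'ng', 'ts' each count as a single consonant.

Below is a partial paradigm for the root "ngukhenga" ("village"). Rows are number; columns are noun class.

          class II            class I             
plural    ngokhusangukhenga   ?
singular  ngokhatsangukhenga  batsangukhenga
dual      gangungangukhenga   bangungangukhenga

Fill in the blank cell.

Attach number plural us- → usngukhenga.
Attach noun class class I b- → busngukhenga.
Apply epenthesis: busngukhenga → busangukhenga.

busangukhenga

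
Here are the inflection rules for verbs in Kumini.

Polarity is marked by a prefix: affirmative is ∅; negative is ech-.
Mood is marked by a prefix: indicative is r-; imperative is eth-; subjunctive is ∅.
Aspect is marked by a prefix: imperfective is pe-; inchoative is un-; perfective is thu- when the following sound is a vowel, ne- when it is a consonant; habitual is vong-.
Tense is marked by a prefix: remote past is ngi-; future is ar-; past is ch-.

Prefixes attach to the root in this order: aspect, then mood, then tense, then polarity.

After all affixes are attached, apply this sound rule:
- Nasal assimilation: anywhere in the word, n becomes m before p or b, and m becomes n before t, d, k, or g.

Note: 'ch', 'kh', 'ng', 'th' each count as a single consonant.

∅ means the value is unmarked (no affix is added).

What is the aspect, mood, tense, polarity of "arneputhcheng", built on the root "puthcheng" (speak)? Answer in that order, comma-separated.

Segment: ar-ne-puthcheng.
aspect: thu/ne- → perfective.
mood: ∅ → subjunctive.
tense: ar- → future.
polarity: ∅ → affirmative.

perfective, subjunctive, future, affirmative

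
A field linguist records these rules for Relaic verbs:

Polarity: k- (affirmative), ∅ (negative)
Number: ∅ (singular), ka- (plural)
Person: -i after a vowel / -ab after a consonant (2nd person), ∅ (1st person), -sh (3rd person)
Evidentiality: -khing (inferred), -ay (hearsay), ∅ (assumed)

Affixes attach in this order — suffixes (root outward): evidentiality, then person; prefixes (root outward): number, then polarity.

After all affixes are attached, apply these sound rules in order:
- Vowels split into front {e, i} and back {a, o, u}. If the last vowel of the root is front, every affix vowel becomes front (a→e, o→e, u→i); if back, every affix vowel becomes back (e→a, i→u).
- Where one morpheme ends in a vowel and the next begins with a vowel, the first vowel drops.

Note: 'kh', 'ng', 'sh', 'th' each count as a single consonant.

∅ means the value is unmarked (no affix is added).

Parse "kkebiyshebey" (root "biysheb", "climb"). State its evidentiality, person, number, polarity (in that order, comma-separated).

Segment: k-ka-biysheb-ay.
evidentiality: -ay → hearsay.
person: ∅ → 1st person.
number: ka- → plural.
polarity: k- → affirmative.

hearsay, 1st person, plural, affirmative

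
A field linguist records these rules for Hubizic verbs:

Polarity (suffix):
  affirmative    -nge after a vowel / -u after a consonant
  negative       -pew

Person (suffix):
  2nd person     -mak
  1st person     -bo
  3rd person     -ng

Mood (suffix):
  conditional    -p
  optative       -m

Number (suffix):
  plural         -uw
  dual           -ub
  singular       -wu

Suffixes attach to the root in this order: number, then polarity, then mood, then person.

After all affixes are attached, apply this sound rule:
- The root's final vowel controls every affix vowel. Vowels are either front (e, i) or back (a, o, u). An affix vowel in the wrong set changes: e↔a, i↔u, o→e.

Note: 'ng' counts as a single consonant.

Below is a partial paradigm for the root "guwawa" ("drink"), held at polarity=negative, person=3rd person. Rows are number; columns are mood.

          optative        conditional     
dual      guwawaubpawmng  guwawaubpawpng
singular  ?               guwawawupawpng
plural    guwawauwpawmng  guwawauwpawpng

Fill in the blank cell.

guwawawupawmng

Attach number singular -wu → guwawawu.
Attach polarity negative -pew → guwawawupew.
Attach mood optative -m → guwawawupewm.
Attach person 3rd person -ng → guwawawupewmng.
Apply vowel harmony: guwawawupewmng → guwawawupawmng.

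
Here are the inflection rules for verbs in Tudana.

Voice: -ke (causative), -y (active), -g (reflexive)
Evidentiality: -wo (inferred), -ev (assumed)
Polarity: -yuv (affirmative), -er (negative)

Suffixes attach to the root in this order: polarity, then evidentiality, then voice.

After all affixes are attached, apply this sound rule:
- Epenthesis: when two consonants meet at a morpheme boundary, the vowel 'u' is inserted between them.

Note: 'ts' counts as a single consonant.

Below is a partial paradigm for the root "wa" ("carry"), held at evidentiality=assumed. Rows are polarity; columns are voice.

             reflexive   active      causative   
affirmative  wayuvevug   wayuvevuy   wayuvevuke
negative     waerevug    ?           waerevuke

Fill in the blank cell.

Attach polarity negative -er → waer.
Attach evidentiality assumed -ev → waerev.
Attach voice active -y → waerevy.
Apply epenthesis: waerevy → waerevuy.

waerevuy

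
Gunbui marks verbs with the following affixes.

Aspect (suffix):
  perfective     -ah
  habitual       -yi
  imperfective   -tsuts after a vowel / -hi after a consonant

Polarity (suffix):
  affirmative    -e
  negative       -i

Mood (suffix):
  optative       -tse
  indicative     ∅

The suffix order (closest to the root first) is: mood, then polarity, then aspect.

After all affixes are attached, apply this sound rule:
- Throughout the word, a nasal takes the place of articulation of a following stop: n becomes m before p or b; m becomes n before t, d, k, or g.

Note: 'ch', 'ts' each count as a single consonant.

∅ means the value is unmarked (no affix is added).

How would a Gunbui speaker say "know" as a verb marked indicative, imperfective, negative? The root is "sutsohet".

sutsohetitsuts

mood = indicative: zero marking, form stays sutsohet.
Attach polarity negative -i → sutsoheti.
Attach aspect imperfective -tsuts (after vowel 'i') → sutsohetitsuts.
Nasal assimilation: no change.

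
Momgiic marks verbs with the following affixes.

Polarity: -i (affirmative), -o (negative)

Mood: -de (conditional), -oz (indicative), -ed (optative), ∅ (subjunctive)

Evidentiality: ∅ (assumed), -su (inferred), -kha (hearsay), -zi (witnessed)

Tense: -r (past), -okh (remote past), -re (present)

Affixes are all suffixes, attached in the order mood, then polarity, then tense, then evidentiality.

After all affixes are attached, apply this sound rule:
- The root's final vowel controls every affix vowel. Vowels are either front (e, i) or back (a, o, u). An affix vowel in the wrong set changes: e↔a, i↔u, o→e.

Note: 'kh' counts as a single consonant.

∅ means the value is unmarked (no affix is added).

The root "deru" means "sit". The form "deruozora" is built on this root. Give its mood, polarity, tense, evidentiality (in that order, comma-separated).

Segment: deru-oz-o-re.
mood: -oz → indicative.
polarity: -o → negative.
tense: -re → present.
evidentiality: ∅ → assumed.

indicative, negative, present, assumed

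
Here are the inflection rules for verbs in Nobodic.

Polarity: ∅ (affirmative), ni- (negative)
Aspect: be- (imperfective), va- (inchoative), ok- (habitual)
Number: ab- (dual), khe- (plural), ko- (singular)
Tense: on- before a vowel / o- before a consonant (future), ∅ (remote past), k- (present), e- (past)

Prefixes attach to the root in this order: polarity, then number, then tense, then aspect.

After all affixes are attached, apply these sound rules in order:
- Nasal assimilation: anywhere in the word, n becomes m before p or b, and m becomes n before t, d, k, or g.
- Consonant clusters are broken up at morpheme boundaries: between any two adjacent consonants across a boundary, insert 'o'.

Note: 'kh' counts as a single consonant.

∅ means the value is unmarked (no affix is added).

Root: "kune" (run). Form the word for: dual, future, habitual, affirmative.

polarity = affirmative: zero marking, form stays kune.
Attach number dual ab- → abkune.
Attach tense future on- (before vowel 'a') → onabkune.
Attach aspect habitual ok- → okonabkune.
Nasal assimilation: no change.
Apply epenthesis: okonabkune → okonabokune.

okonabokune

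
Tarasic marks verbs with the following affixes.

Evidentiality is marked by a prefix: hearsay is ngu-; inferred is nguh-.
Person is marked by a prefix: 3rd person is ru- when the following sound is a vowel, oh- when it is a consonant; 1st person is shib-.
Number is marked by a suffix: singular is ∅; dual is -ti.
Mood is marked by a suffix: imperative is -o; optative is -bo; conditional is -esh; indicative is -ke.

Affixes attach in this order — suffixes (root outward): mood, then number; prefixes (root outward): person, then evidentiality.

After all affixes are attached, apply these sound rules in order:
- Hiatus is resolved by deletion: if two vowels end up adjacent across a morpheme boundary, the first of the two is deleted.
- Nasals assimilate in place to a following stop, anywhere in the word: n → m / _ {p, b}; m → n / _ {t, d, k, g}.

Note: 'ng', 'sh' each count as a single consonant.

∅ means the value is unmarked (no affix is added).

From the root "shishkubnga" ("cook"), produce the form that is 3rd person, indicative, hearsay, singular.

Attach mood indicative -ke → shishkubngake.
Attach person 3rd person oh- (before consonant 'sh') → ohshishkubngake.
number = singular: zero marking, form stays ohshishkubngake.
Attach evidentiality hearsay ngu- → nguohshishkubngake.
Apply vowel deletion: nguohshishkubngake → ngohshishkubngake.
Nasal assimilation: no change.

ngohshishkubngake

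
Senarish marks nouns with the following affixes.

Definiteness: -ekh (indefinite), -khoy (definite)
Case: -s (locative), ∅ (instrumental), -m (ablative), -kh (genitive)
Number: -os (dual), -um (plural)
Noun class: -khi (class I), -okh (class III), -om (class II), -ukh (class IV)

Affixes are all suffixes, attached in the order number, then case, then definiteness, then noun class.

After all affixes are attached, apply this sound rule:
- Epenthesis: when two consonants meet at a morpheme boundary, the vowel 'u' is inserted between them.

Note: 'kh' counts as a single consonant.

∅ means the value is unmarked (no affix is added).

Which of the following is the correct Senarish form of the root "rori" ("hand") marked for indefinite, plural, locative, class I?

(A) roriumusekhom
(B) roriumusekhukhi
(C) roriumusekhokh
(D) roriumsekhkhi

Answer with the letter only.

Attach number plural -um → rorium.
Attach case locative -s → roriums.
Attach definiteness indefinite -ekh → roriumsekh.
Attach noun class class I -khi → roriumsekhkhi.
Apply epenthesis: roriumsekhkhi → roriumusekhukhi.
So the correct form is roriumusekhukhi, option (B).
(C) roriumusekhokh is wrong: it uses class III instead of class I for noun class.
(D) roriumsekhkhi is wrong: it fails to apply the sound rule(s).
(A) roriumusekhom is wrong: it uses class II instead of class I for noun class.

B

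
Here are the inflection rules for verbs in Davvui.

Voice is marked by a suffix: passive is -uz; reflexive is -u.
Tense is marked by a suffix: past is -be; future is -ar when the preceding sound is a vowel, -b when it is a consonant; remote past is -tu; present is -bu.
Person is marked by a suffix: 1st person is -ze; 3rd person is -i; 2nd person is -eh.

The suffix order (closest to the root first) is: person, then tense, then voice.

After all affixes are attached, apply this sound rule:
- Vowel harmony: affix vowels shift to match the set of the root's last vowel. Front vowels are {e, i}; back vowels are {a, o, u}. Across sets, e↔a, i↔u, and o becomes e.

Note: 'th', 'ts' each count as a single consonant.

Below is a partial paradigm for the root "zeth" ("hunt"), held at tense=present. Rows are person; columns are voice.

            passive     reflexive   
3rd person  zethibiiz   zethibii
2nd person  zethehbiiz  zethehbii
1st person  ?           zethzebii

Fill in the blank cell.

Attach person 1st person -ze → zethze.
Attach tense present -bu → zethzebu.
Attach voice passive -uz → zethzebuuz.
Apply vowel harmony: zethzebuuz → zethzebiiz.

zethzebiiz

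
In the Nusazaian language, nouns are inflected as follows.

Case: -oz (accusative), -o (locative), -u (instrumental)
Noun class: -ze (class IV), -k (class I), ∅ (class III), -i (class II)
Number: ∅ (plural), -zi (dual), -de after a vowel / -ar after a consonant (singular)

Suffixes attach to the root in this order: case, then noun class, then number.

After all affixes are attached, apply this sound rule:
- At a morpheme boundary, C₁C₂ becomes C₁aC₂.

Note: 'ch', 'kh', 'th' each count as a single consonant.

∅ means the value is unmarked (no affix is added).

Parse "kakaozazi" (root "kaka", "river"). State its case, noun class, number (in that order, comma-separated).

Segment: kaka-oz-zi.
case: -oz → accusative.
noun class: ∅ → class III.
number: -zi → dual.

accusative, class III, dual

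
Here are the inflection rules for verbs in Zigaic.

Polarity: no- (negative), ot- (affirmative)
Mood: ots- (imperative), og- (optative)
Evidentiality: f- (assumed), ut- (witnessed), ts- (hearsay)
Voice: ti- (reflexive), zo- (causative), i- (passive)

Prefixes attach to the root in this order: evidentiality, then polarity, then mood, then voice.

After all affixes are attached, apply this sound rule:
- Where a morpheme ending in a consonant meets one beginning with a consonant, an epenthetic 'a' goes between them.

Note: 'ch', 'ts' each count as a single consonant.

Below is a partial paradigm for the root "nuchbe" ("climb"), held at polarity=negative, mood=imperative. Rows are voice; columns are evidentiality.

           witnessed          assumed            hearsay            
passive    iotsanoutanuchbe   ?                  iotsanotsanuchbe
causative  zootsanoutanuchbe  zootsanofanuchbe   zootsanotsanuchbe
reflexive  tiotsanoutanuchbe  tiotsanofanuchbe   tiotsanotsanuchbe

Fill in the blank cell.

Attach evidentiality assumed f- → fnuchbe.
Attach polarity negative no- → nofnuchbe.
Attach mood imperative ots- → otsnofnuchbe.
Attach voice passive i- → iotsnofnuchbe.
Apply epenthesis: iotsnofnuchbe → iotsanofanuchbe.

iotsanofanuchbe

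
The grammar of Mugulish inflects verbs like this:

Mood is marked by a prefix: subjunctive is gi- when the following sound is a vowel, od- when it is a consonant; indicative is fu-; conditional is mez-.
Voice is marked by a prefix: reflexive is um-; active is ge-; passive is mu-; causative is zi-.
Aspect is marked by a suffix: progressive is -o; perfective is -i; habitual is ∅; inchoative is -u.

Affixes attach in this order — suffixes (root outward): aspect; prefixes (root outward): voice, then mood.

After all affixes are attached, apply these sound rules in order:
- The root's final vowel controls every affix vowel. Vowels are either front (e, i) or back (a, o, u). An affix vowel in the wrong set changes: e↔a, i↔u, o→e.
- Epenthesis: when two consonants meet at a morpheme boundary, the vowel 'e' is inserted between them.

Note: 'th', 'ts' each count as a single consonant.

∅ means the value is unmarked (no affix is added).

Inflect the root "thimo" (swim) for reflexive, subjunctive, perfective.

guumethimou

Attach voice reflexive um- → umthimo.
Attach mood subjunctive gi- (before vowel 'u') → giumthimo.
Attach aspect perfective -i → giumthimoi.
Apply vowel harmony: giumthimoi → guumthimou.
Apply epenthesis: guumthimou → guumethimou.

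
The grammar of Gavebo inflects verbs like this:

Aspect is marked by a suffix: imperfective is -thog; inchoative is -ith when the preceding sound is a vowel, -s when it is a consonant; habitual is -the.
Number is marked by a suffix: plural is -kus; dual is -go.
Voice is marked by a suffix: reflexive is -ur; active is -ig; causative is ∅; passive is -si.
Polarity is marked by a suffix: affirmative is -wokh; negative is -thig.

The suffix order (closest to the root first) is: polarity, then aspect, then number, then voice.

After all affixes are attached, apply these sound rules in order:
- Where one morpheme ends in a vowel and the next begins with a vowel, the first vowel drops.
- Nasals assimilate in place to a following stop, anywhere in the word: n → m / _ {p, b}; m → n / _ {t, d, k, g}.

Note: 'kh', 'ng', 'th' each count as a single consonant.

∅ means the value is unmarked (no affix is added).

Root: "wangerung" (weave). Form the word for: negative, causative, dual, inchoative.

wangerungthigsgo

Attach polarity negative -thig → wangerungthig.
Attach aspect inchoative -s (after consonant 'g') → wangerungthigs.
Attach number dual -go → wangerungthigsgo.
voice = causative: zero marking, form stays wangerungthigsgo.
Vowel deletion: no change.
Nasal assimilation: no change.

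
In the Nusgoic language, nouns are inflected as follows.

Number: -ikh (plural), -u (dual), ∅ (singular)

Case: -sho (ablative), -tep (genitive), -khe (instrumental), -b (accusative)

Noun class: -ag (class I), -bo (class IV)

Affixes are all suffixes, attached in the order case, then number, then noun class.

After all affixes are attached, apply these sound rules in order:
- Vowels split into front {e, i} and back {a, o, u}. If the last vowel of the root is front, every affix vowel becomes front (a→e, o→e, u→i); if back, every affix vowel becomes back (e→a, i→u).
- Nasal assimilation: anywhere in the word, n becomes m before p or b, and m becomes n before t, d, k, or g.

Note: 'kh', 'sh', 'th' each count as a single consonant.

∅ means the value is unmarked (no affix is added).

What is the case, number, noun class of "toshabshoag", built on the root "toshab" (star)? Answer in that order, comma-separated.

Segment: toshab-sho-ag.
case: -sho → ablative.
number: ∅ → singular.
noun class: -ag → class I.

ablative, singular, class I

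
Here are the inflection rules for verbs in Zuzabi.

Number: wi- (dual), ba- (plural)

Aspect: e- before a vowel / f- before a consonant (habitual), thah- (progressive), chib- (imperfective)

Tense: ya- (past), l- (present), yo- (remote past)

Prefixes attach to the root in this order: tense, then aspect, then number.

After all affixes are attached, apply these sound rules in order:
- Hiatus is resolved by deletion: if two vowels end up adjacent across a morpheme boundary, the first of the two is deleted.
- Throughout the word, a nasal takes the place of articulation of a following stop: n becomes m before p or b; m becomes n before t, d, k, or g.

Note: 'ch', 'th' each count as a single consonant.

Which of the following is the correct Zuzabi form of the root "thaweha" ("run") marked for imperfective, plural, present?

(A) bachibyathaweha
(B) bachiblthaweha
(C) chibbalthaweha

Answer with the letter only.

Attach tense present l- → lthaweha.
Attach aspect imperfective chib- → chiblthaweha.
Attach number plural ba- → bachiblthaweha.
Vowel deletion: no change.
Nasal assimilation: no change.
So the correct form is bachiblthaweha, option (B).
(A) bachibyathaweha is wrong: it uses past instead of present for tense.
(C) chibbalthaweha is wrong: it has the affixes in the wrong order.

B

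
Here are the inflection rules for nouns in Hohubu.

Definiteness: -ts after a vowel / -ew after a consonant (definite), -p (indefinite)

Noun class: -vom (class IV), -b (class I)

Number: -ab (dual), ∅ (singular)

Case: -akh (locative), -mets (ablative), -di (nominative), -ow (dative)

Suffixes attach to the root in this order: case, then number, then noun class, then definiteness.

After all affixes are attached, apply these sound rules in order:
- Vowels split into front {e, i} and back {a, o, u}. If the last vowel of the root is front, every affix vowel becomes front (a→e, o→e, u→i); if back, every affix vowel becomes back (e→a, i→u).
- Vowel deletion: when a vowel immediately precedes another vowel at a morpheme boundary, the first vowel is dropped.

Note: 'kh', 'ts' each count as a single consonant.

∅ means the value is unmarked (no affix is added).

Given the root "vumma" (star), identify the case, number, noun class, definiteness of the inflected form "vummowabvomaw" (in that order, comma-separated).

dative, dual, class IV, definite

Segment: vumma-ow-ab-vom-ew.
case: -ow → dative.
number: -ab → dual.
noun class: -vom → class IV.
definiteness: -ts/ew → definite.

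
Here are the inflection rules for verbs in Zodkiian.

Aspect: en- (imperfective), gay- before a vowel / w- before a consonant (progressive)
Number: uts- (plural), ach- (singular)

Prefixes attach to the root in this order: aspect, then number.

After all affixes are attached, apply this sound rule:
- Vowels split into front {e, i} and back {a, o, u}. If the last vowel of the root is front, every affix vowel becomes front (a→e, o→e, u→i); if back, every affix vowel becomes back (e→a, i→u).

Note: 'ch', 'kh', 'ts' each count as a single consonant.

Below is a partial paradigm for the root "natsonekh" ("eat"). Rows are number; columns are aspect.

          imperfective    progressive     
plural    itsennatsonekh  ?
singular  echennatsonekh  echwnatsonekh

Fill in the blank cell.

itswnatsonekh

Attach aspect progressive w- (before consonant 'n') → wnatsonekh.
Attach number plural uts- → utswnatsonekh.
Apply vowel harmony: utswnatsonekh → itswnatsonekh.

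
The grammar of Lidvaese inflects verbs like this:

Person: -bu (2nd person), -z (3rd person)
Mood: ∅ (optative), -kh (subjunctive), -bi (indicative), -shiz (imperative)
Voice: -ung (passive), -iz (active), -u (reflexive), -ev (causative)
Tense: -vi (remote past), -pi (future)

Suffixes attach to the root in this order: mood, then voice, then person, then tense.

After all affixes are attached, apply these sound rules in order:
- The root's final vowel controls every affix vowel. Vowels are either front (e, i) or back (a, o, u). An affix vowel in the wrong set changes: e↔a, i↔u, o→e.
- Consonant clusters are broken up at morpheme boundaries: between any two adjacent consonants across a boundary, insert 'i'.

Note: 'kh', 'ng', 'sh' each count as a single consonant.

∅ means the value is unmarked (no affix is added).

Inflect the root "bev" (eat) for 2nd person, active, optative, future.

bevizibipi

mood = optative: zero marking, form stays bev.
Attach voice active -iz → beviz.
Attach person 2nd person -bu → bevizbu.
Attach tense future -pi → bevizbupi.
Apply vowel harmony: bevizbupi → bevizbipi.
Apply epenthesis: bevizbipi → bevizibipi.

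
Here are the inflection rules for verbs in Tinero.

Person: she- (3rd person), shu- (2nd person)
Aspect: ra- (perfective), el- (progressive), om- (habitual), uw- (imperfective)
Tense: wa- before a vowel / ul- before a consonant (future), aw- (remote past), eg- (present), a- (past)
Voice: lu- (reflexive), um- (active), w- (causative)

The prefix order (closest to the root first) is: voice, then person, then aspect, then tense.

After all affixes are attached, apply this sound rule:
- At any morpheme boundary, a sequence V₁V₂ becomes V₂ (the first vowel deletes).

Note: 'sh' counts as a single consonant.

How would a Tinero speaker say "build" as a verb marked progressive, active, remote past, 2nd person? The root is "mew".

awelshummew

Attach voice active um- → ummew.
Attach person 2nd person shu- → shuummew.
Attach aspect progressive el- → elshuummew.
Attach tense remote past aw- → awelshuummew.
Apply vowel deletion: awelshuummew → awelshummew.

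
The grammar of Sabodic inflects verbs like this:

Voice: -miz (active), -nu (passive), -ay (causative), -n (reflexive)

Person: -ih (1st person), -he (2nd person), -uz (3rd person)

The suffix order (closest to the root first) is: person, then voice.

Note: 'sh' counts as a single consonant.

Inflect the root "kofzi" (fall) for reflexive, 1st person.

kofziihn

Attach person 1st person -ih → kofziih.
Attach voice reflexive -n → kofziihn.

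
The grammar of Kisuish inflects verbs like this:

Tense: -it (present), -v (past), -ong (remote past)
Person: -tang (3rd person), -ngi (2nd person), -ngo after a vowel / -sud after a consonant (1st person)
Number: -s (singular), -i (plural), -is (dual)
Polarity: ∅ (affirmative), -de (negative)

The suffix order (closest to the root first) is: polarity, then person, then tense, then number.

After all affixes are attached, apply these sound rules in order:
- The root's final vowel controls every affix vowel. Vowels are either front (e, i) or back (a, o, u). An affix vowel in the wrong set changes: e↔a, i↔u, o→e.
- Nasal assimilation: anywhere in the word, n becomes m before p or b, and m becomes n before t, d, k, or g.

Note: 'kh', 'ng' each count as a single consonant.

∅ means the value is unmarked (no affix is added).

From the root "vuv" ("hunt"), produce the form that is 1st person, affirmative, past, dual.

polarity = affirmative: zero marking, form stays vuv.
Attach person 1st person -sud (after consonant 'v') → vuvsud.
Attach tense past -v → vuvsudv.
Attach number dual -is → vuvsudvis.
Apply vowel harmony: vuvsudvis → vuvsudvus.
Nasal assimilation: no change.

vuvsudvus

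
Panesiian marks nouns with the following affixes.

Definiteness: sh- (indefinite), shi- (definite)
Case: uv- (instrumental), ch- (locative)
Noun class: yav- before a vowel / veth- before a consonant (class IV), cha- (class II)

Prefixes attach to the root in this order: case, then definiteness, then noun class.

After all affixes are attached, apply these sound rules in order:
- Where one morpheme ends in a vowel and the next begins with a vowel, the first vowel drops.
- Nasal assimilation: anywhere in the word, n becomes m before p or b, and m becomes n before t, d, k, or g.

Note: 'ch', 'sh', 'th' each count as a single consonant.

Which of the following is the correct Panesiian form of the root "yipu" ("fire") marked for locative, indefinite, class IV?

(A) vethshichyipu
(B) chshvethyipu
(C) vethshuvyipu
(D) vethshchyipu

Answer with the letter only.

D

Attach case locative ch- → chyipu.
Attach definiteness indefinite sh- → shchyipu.
Attach noun class class IV veth- (before consonant 'sh') → vethshchyipu.
Vowel deletion: no change.
Nasal assimilation: no change.
So the correct form is vethshchyipu, option (D).
(B) chshvethyipu is wrong: it has the affixes in the wrong order.
(C) vethshuvyipu is wrong: it uses instrumental instead of locative for case.
(A) vethshichyipu is wrong: it uses definite instead of indefinite for definiteness.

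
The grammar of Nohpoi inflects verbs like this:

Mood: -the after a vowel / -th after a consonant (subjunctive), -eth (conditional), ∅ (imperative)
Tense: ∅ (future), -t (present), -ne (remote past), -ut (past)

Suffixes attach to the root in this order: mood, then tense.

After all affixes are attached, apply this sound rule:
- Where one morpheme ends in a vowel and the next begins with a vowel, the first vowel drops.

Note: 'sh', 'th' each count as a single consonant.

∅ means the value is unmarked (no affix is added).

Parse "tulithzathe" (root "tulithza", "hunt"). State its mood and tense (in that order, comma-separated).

subjunctive, future

Segment: tulithza-the.
mood: -the/th → subjunctive.
tense: ∅ → future.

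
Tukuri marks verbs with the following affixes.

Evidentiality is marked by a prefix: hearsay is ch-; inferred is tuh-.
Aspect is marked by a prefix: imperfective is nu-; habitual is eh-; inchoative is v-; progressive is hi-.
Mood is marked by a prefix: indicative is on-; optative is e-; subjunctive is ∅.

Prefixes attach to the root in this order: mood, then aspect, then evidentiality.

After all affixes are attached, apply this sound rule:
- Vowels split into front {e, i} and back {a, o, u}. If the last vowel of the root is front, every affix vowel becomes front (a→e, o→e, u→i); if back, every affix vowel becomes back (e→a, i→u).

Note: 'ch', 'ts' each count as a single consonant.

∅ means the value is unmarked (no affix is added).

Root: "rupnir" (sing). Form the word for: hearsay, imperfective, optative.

Attach mood optative e- → erupnir.
Attach aspect imperfective nu- → nuerupnir.
Attach evidentiality hearsay ch- → chnuerupnir.
Apply vowel harmony: chnuerupnir → chnierupnir.

chnierupnir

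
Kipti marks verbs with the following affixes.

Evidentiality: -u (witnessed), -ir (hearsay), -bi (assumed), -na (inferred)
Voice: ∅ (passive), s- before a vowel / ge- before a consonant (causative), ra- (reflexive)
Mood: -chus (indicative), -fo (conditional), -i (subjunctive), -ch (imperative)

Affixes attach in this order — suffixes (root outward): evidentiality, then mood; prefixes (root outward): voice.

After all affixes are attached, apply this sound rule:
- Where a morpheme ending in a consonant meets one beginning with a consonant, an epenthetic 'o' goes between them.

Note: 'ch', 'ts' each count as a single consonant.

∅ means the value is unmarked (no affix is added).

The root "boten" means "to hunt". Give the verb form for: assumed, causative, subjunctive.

gebotenobii

Attach voice causative ge- (before consonant 'b') → geboten.
Attach evidentiality assumed -bi → gebotenbi.
Attach mood subjunctive -i → gebotenbii.
Apply epenthesis: gebotenbii → gebotenobii.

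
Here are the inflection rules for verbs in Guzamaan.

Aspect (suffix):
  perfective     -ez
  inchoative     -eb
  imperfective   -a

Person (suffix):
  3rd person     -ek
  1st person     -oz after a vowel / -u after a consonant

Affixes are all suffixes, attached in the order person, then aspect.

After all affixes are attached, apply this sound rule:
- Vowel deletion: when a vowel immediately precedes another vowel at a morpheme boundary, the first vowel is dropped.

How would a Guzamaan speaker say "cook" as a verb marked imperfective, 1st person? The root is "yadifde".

yadifdoza

Attach person 1st person -oz (after vowel 'e') → yadifdeoz.
Attach aspect imperfective -a → yadifdeoza.
Apply vowel deletion: yadifdeoza → yadifdoza.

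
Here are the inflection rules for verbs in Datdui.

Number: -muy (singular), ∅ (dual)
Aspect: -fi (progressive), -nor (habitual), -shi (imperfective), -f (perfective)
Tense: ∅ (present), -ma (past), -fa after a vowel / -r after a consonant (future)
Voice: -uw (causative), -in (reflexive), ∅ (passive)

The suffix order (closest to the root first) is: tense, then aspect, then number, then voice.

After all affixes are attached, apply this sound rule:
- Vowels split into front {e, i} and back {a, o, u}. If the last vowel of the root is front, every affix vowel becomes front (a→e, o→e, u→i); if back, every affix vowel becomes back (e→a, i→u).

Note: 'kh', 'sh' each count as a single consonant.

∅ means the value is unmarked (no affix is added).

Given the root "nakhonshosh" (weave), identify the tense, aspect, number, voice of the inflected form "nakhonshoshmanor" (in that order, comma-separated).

Segment: nakhonshosh-ma-nor.
tense: -ma → past.
aspect: -nor → habitual.
number: ∅ → dual.
voice: ∅ → passive.

past, habitual, dual, passive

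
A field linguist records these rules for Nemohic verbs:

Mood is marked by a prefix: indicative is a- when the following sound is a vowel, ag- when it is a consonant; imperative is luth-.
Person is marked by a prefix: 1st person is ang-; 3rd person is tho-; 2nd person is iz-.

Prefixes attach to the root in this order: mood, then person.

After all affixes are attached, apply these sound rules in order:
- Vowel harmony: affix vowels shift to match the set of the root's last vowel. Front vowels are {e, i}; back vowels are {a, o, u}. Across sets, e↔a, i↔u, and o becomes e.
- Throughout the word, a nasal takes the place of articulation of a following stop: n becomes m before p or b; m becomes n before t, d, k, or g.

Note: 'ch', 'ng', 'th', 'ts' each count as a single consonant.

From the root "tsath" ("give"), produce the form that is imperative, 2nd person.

Attach mood imperative luth- → luthtsath.
Attach person 2nd person iz- → izluthtsath.
Apply vowel harmony: izluthtsath → uzluthtsath.
Nasal assimilation: no change.

uzluthtsath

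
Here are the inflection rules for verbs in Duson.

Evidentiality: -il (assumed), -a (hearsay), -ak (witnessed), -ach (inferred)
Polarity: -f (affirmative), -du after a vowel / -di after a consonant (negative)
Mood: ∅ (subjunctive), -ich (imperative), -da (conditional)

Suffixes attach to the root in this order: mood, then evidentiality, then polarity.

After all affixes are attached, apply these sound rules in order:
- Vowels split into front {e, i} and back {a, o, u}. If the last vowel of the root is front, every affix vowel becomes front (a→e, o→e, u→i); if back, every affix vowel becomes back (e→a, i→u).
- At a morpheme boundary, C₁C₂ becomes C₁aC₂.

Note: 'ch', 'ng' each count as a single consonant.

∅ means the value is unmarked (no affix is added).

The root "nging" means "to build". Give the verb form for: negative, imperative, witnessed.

ngingichekadi

Attach mood imperative -ich → ngingich.
Attach evidentiality witnessed -ak → ngingichak.
Attach polarity negative -di (after consonant 'k') → ngingichakdi.
Apply vowel harmony: ngingichakdi → ngingichekdi.
Apply epenthesis: ngingichekdi → ngingichekadi.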